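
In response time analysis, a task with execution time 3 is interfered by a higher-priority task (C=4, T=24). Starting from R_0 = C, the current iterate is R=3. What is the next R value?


R_next = C + ceil(R_prev / T_hp) * C_hp
ceil(3 / 24) = ceil(0.125) = 1
Interference = 1 * 4 = 4
R_next = 3 + 4 = 7

7


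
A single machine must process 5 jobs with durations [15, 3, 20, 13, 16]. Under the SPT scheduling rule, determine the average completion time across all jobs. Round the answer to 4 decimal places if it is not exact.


Sort jobs by processing time (SPT order): [3, 13, 15, 16, 20]
Compute completion times sequentially:
  Job 1: processing = 3, completes at 3
  Job 2: processing = 13, completes at 16
  Job 3: processing = 15, completes at 31
  Job 4: processing = 16, completes at 47
  Job 5: processing = 20, completes at 67
Sum of completion times = 164
Average completion time = 164/5 = 32.8

32.8


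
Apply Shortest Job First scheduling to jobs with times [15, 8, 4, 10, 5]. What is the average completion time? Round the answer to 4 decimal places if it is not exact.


SJF order (ascending): [4, 5, 8, 10, 15]
Completion times:
  Job 1: burst=4, C=4
  Job 2: burst=5, C=9
  Job 3: burst=8, C=17
  Job 4: burst=10, C=27
  Job 5: burst=15, C=42
Average completion = 99/5 = 19.8

19.8


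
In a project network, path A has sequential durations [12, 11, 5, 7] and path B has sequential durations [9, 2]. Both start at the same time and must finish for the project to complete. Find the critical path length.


Path A total = 12 + 11 + 5 + 7 = 35
Path B total = 9 + 2 = 11
Critical path = longest path = max(35, 11) = 35

35


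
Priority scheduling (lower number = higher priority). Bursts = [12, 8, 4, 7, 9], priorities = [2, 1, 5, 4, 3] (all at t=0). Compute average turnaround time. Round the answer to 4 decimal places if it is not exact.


Sort by priority (ascending = highest first):
Order: [(1, 8), (2, 12), (3, 9), (4, 7), (5, 4)]
Completion times:
  Priority 1, burst=8, C=8
  Priority 2, burst=12, C=20
  Priority 3, burst=9, C=29
  Priority 4, burst=7, C=36
  Priority 5, burst=4, C=40
Average turnaround = 133/5 = 26.6

26.6


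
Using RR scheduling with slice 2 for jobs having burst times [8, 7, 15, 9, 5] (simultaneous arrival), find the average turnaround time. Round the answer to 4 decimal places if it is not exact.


Time quantum = 2
Execution trace:
  J1 runs 2 units, time = 2
  J2 runs 2 units, time = 4
  J3 runs 2 units, time = 6
  J4 runs 2 units, time = 8
  J5 runs 2 units, time = 10
  J1 runs 2 units, time = 12
  J2 runs 2 units, time = 14
  J3 runs 2 units, time = 16
  J4 runs 2 units, time = 18
  J5 runs 2 units, time = 20
  J1 runs 2 units, time = 22
  J2 runs 2 units, time = 24
  J3 runs 2 units, time = 26
  J4 runs 2 units, time = 28
  J5 runs 1 units, time = 29
  J1 runs 2 units, time = 31
  J2 runs 1 units, time = 32
  J3 runs 2 units, time = 34
  J4 runs 2 units, time = 36
  J3 runs 2 units, time = 38
  J4 runs 1 units, time = 39
  J3 runs 2 units, time = 41
  J3 runs 2 units, time = 43
  J3 runs 1 units, time = 44
Finish times: [31, 32, 44, 39, 29]
Average turnaround = 175/5 = 35.0

35.0


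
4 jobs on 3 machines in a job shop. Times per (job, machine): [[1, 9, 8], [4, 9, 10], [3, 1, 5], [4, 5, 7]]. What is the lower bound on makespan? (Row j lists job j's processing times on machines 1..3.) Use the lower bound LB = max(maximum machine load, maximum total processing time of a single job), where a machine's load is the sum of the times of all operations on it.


Machine loads:
  Machine 1: 1 + 4 + 3 + 4 = 12
  Machine 2: 9 + 9 + 1 + 5 = 24
  Machine 3: 8 + 10 + 5 + 7 = 30
Max machine load = 30
Job totals:
  Job 1: 18
  Job 2: 23
  Job 3: 9
  Job 4: 16
Max job total = 23
Lower bound = max(30, 23) = 30

30


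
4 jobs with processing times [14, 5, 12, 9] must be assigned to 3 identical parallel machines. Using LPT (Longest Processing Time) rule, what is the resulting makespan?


Sort jobs in decreasing order (LPT): [14, 12, 9, 5]
Assign each job to the least loaded machine:
  Machine 1: jobs [14], load = 14
  Machine 2: jobs [12], load = 12
  Machine 3: jobs [9, 5], load = 14
Makespan = max load = 14

14


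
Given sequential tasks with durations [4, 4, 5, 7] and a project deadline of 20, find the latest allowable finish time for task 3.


LF(activity 3) = deadline - sum of successor durations
Successors: activities 4 through 4 with durations [7]
Sum of successor durations = 7
LF = 20 - 7 = 13

13


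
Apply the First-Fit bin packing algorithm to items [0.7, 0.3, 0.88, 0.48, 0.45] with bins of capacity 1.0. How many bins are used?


Place items sequentially using First-Fit:
  Item 0.7 -> new Bin 1
  Item 0.3 -> Bin 1 (now 1.0)
  Item 0.88 -> new Bin 2
  Item 0.48 -> new Bin 3
  Item 0.45 -> Bin 3 (now 0.93)
Total bins used = 3

3


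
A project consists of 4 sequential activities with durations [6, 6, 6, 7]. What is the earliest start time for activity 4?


Activity 4 starts after activities 1 through 3 complete.
Predecessor durations: [6, 6, 6]
ES = 6 + 6 + 6 = 18

18


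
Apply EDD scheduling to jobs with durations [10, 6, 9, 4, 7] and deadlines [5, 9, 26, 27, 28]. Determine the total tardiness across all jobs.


Sort by due date (EDD order): [(10, 5), (6, 9), (9, 26), (4, 27), (7, 28)]
Compute completion times and tardiness:
  Job 1: p=10, d=5, C=10, tardiness=max(0,10-5)=5
  Job 2: p=6, d=9, C=16, tardiness=max(0,16-9)=7
  Job 3: p=9, d=26, C=25, tardiness=max(0,25-26)=0
  Job 4: p=4, d=27, C=29, tardiness=max(0,29-27)=2
  Job 5: p=7, d=28, C=36, tardiness=max(0,36-28)=8
Total tardiness = 22

22


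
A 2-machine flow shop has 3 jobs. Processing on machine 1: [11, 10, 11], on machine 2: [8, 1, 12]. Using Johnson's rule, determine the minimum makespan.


Apply Johnson's rule:
  Group 1 (a <= b): [(3, 11, 12)]
  Group 2 (a > b): [(1, 11, 8), (2, 10, 1)]
Optimal job order: [3, 1, 2]
Schedule:
  Job 3: M1 done at 11, M2 done at 23
  Job 1: M1 done at 22, M2 done at 31
  Job 2: M1 done at 32, M2 done at 33
Makespan = 33

33


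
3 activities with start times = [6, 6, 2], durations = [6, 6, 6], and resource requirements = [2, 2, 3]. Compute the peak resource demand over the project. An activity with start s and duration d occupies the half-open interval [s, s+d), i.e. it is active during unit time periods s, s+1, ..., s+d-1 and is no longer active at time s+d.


Each activity i is active on [start_i, start_i + duration_i).
Compute total resource usage per time slot:
  t=0: active resources = [], total = 0
  t=1: active resources = [], total = 0
  t=2: active resources = [3], total = 3
  t=3: active resources = [3], total = 3
  t=4: active resources = [3], total = 3
  t=5: active resources = [3], total = 3
  t=6: active resources = [2, 2, 3], total = 7
  t=7: active resources = [2, 2, 3], total = 7
  t=8: active resources = [2, 2], total = 4
  t=9: active resources = [2, 2], total = 4
  t=10: active resources = [2, 2], total = 4
  t=11: active resources = [2, 2], total = 4
Peak resource demand = 7

7


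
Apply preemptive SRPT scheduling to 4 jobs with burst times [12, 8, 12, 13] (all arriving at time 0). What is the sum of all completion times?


Since all jobs arrive at t=0, SRPT equals SPT ordering.
SPT order: [8, 12, 12, 13]
Completion times:
  Job 1: p=8, C=8
  Job 2: p=12, C=20
  Job 3: p=12, C=32
  Job 4: p=13, C=45
Total completion time = 8 + 20 + 32 + 45 = 105

105


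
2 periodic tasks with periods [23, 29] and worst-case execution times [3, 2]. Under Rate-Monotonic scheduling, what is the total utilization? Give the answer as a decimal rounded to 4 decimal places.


Compute individual utilizations (exact fractions):
  Task 1: C/T = 3/23 (approx. 0.1304)
  Task 2: C/T = 2/29 (approx. 0.069)
Total utilization U = 3/23 + 2/29 = 133/667
Rounded to 4 decimal places: U = 0.1994
RM (Liu & Layland) bound for 2 tasks = 0.828427; compare with U = 133/667 (approx. 0.199400)
U <= bound, so schedulable by RM sufficient condition.

0.1994


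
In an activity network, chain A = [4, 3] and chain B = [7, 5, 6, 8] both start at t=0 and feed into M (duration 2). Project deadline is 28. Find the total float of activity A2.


Forward pass: ES(A2) = sum of predecessors on chain A = 4
EF = ES + duration = 4 + 3 = 7
Backward pass: LF(M) = deadline = 28; LS(M) = 28 - 2 = 26
LF(A2) = LS(M) - sum(successors on chain A) = 26 - 0 = 26
LS = LF - duration = 26 - 3 = 23
Total float = LS - ES = 23 - 4 = 19

19


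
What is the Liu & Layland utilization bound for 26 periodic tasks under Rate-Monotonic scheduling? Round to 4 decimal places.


Compute 2^(1/26) = 1.0270180507
Subtract 1: 1.0270180507 - 1 = 0.0270180507
Multiply by n: 26 * 0.0270180507 = 0.7024693182
Round to 4 dp: 0.7025

0.7025


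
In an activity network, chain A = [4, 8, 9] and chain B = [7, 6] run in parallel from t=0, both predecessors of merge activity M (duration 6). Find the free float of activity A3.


ES(A3) = sum of predecessors on chain A = 12
EF(A3) = ES + duration = 12 + 9 = 21
Successor of A3 is M. ES(M) = max(sum(A), sum(B)) = max(21, 13) = 21
Free float = ES(successor) - EF(current) = 21 - 21 = 0

0


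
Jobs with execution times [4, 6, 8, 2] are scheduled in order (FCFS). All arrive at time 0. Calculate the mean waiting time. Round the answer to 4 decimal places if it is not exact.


FCFS order (as given): [4, 6, 8, 2]
Waiting times:
  Job 1: wait = 0
  Job 2: wait = 4
  Job 3: wait = 10
  Job 4: wait = 18
Sum of waiting times = 32
Average waiting time = 32/4 = 8.0

8.0


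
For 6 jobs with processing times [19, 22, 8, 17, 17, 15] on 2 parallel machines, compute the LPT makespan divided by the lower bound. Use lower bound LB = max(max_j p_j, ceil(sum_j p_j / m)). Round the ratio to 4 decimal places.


LPT order: [22, 19, 17, 17, 15, 8]
Machine loads after assignment: [47, 51]
LPT makespan = 51
Lower bound = max(max_job, ceil(total/2)) = max(22, 49) = 49
Ratio = 51 / 49 = 1.0408

1.0408


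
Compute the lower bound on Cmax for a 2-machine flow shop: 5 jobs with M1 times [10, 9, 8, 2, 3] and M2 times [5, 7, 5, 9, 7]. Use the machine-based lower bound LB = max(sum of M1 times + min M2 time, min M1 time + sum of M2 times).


LB1 = sum(M1 times) + min(M2 times) = 32 + 5 = 37
LB2 = min(M1 times) + sum(M2 times) = 2 + 33 = 35
Lower bound = max(LB1, LB2) = max(37, 35) = 37

37


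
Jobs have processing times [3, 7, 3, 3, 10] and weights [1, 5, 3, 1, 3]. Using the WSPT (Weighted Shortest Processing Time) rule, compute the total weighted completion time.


Compute p/w ratios and sort ascending (WSPT): [(3, 3), (7, 5), (3, 1), (3, 1), (10, 3)]
Compute weighted completion times:
  Job (p=3,w=3): C=3, w*C=3*3=9
  Job (p=7,w=5): C=10, w*C=5*10=50
  Job (p=3,w=1): C=13, w*C=1*13=13
  Job (p=3,w=1): C=16, w*C=1*16=16
  Job (p=10,w=3): C=26, w*C=3*26=78
Total weighted completion time = 166

166


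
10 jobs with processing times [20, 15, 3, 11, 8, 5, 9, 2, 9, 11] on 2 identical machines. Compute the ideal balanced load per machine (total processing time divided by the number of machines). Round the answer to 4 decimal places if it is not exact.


Total processing time = 20 + 15 + 3 + 11 + 8 + 5 + 9 + 2 + 9 + 11 = 93
Number of machines = 2
Ideal balanced load = 93 / 2 = 46.5

46.5


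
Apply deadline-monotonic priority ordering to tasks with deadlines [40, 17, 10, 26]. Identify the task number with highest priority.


Sort tasks by relative deadline (ascending):
  Task 3: deadline = 10
  Task 2: deadline = 17
  Task 4: deadline = 26
  Task 1: deadline = 40
Priority order (highest first): [3, 2, 4, 1]
Highest priority task = 3

3


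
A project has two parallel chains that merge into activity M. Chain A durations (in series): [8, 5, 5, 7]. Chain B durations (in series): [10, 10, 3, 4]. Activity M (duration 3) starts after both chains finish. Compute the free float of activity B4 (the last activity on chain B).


ES(B4) = sum of predecessors on chain B = 23
EF(B4) = ES + duration = 23 + 4 = 27
Successor of B4 is M. ES(M) = max(sum(A), sum(B)) = max(25, 27) = 27
Free float = ES(successor) - EF(current) = 27 - 27 = 0

0


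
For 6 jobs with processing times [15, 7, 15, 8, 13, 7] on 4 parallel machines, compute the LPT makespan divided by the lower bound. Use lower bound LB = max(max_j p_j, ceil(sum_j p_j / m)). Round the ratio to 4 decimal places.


LPT order: [15, 15, 13, 8, 7, 7]
Machine loads after assignment: [15, 15, 20, 15]
LPT makespan = 20
Lower bound = max(max_job, ceil(total/4)) = max(15, 17) = 17
Ratio = 20 / 17 = 1.1765

1.1765


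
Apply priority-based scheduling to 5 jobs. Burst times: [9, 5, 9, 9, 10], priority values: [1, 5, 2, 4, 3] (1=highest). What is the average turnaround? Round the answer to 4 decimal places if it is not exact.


Sort by priority (ascending = highest first):
Order: [(1, 9), (2, 9), (3, 10), (4, 9), (5, 5)]
Completion times:
  Priority 1, burst=9, C=9
  Priority 2, burst=9, C=18
  Priority 3, burst=10, C=28
  Priority 4, burst=9, C=37
  Priority 5, burst=5, C=42
Average turnaround = 134/5 = 26.8

26.8


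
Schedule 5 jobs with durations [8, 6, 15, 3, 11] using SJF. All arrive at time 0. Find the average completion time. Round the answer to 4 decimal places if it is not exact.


SJF order (ascending): [3, 6, 8, 11, 15]
Completion times:
  Job 1: burst=3, C=3
  Job 2: burst=6, C=9
  Job 3: burst=8, C=17
  Job 4: burst=11, C=28
  Job 5: burst=15, C=43
Average completion = 100/5 = 20.0

20.0


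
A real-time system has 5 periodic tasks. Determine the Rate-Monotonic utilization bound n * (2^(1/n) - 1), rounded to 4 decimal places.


Compute 2^(1/5) = 1.1486983550
Subtract 1: 1.1486983550 - 1 = 0.1486983550
Multiply by n: 5 * 0.1486983550 = 0.7434917750
Round to 4 dp: 0.7435

0.7435


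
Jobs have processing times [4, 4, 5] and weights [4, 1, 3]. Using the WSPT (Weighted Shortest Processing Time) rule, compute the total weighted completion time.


Compute p/w ratios and sort ascending (WSPT): [(4, 4), (5, 3), (4, 1)]
Compute weighted completion times:
  Job (p=4,w=4): C=4, w*C=4*4=16
  Job (p=5,w=3): C=9, w*C=3*9=27
  Job (p=4,w=1): C=13, w*C=1*13=13
Total weighted completion time = 56

56


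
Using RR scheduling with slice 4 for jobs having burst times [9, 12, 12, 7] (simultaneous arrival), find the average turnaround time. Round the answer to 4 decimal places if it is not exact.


Time quantum = 4
Execution trace:
  J1 runs 4 units, time = 4
  J2 runs 4 units, time = 8
  J3 runs 4 units, time = 12
  J4 runs 4 units, time = 16
  J1 runs 4 units, time = 20
  J2 runs 4 units, time = 24
  J3 runs 4 units, time = 28
  J4 runs 3 units, time = 31
  J1 runs 1 units, time = 32
  J2 runs 4 units, time = 36
  J3 runs 4 units, time = 40
Finish times: [32, 36, 40, 31]
Average turnaround = 139/4 = 34.75

34.75


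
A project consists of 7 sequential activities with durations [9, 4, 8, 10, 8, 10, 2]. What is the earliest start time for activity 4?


Activity 4 starts after activities 1 through 3 complete.
Predecessor durations: [9, 4, 8]
ES = 9 + 4 + 8 = 21

21


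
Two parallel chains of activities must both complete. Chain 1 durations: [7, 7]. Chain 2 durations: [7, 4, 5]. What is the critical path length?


Path A total = 7 + 7 = 14
Path B total = 7 + 4 + 5 = 16
Critical path = longest path = max(14, 16) = 16

16


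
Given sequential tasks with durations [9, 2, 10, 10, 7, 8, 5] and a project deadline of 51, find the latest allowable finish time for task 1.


LF(activity 1) = deadline - sum of successor durations
Successors: activities 2 through 7 with durations [2, 10, 10, 7, 8, 5]
Sum of successor durations = 42
LF = 51 - 42 = 9

9


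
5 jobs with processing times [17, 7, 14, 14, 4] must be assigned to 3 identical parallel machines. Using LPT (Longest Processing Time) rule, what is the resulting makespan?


Sort jobs in decreasing order (LPT): [17, 14, 14, 7, 4]
Assign each job to the least loaded machine:
  Machine 1: jobs [17], load = 17
  Machine 2: jobs [14, 7], load = 21
  Machine 3: jobs [14, 4], load = 18
Makespan = max load = 21

21


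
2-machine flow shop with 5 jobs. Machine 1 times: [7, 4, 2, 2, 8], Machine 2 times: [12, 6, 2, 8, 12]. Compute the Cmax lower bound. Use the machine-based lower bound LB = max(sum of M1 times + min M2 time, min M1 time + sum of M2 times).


LB1 = sum(M1 times) + min(M2 times) = 23 + 2 = 25
LB2 = min(M1 times) + sum(M2 times) = 2 + 40 = 42
Lower bound = max(LB1, LB2) = max(25, 42) = 42

42


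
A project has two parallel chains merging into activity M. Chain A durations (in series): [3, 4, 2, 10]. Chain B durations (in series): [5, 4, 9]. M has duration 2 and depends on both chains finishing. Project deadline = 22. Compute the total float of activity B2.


Forward pass: ES(B2) = sum of predecessors on chain B = 5
EF = ES + duration = 5 + 4 = 9
Backward pass: LF(M) = deadline = 22; LS(M) = 22 - 2 = 20
LF(B2) = LS(M) - sum(successors on chain B) = 20 - 9 = 11
LS = LF - duration = 11 - 4 = 7
Total float = LS - ES = 7 - 5 = 2

2


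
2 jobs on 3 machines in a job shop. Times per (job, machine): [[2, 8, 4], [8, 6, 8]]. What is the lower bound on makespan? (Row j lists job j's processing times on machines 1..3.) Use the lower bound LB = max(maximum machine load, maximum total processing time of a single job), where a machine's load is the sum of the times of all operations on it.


Machine loads:
  Machine 1: 2 + 8 = 10
  Machine 2: 8 + 6 = 14
  Machine 3: 4 + 8 = 12
Max machine load = 14
Job totals:
  Job 1: 14
  Job 2: 22
Max job total = 22
Lower bound = max(14, 22) = 22

22


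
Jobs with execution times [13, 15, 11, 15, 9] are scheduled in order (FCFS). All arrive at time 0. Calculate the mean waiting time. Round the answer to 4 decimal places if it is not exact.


FCFS order (as given): [13, 15, 11, 15, 9]
Waiting times:
  Job 1: wait = 0
  Job 2: wait = 13
  Job 3: wait = 28
  Job 4: wait = 39
  Job 5: wait = 54
Sum of waiting times = 134
Average waiting time = 134/5 = 26.8

26.8


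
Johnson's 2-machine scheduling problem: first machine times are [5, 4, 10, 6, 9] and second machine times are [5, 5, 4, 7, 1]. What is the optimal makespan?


Apply Johnson's rule:
  Group 1 (a <= b): [(2, 4, 5), (1, 5, 5), (4, 6, 7)]
  Group 2 (a > b): [(3, 10, 4), (5, 9, 1)]
Optimal job order: [2, 1, 4, 3, 5]
Schedule:
  Job 2: M1 done at 4, M2 done at 9
  Job 1: M1 done at 9, M2 done at 14
  Job 4: M1 done at 15, M2 done at 22
  Job 3: M1 done at 25, M2 done at 29
  Job 5: M1 done at 34, M2 done at 35
Makespan = 35

35


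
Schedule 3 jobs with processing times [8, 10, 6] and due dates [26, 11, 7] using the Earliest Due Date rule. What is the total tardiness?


Sort by due date (EDD order): [(6, 7), (10, 11), (8, 26)]
Compute completion times and tardiness:
  Job 1: p=6, d=7, C=6, tardiness=max(0,6-7)=0
  Job 2: p=10, d=11, C=16, tardiness=max(0,16-11)=5
  Job 3: p=8, d=26, C=24, tardiness=max(0,24-26)=0
Total tardiness = 5

5


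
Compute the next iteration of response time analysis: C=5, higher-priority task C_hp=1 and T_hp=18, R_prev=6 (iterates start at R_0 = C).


R_next = C + ceil(R_prev / T_hp) * C_hp
ceil(6 / 18) = ceil(0.3333) = 1
Interference = 1 * 1 = 1
R_next = 5 + 1 = 6
R_next = R_prev, so the iteration has converged (response time = 6).

6


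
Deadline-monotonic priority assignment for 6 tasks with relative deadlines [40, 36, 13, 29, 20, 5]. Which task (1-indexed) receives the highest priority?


Sort tasks by relative deadline (ascending):
  Task 6: deadline = 5
  Task 3: deadline = 13
  Task 5: deadline = 20
  Task 4: deadline = 29
  Task 2: deadline = 36
  Task 1: deadline = 40
Priority order (highest first): [6, 3, 5, 4, 2, 1]
Highest priority task = 6

6


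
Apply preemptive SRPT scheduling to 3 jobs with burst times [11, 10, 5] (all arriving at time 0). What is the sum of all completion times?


Since all jobs arrive at t=0, SRPT equals SPT ordering.
SPT order: [5, 10, 11]
Completion times:
  Job 1: p=5, C=5
  Job 2: p=10, C=15
  Job 3: p=11, C=26
Total completion time = 5 + 15 + 26 = 46

46


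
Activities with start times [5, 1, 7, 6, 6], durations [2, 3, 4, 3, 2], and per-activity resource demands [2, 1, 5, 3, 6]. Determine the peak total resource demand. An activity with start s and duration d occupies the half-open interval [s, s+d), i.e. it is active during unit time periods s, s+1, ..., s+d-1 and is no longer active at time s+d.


Each activity i is active on [start_i, start_i + duration_i).
Compute total resource usage per time slot:
  t=0: active resources = [], total = 0
  t=1: active resources = [1], total = 1
  t=2: active resources = [1], total = 1
  t=3: active resources = [1], total = 1
  t=4: active resources = [], total = 0
  t=5: active resources = [2], total = 2
  t=6: active resources = [2, 3, 6], total = 11
  t=7: active resources = [5, 3, 6], total = 14
  t=8: active resources = [5, 3], total = 8
  t=9: active resources = [5], total = 5
  t=10: active resources = [5], total = 5
Peak resource demand = 14

14


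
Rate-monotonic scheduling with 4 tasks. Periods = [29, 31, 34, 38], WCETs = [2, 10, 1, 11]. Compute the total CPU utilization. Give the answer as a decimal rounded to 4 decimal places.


Compute individual utilizations (exact fractions):
  Task 1: C/T = 2/29 (approx. 0.069)
  Task 2: C/T = 10/31 (approx. 0.3226)
  Task 3: C/T = 1/34 (approx. 0.0294)
  Task 4: C/T = 11/38 (approx. 0.2895)
Total utilization U = 2/29 + 10/31 + 1/34 + 11/38 = 206293/290377
Rounded to 4 decimal places: U = 0.7104
RM (Liu & Layland) bound for 4 tasks = 0.756828; compare with U = 206293/290377 (approx. 0.710432)
U <= bound, so schedulable by RM sufficient condition.

0.7104


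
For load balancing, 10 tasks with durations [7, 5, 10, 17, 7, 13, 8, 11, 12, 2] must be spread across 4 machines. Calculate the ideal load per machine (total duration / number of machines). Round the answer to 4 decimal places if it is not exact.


Total processing time = 7 + 5 + 10 + 17 + 7 + 13 + 8 + 11 + 12 + 2 = 92
Number of machines = 4
Ideal balanced load = 92 / 4 = 23.0

23.0


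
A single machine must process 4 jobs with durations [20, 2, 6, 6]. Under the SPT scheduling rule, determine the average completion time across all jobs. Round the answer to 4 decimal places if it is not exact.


Sort jobs by processing time (SPT order): [2, 6, 6, 20]
Compute completion times sequentially:
  Job 1: processing = 2, completes at 2
  Job 2: processing = 6, completes at 8
  Job 3: processing = 6, completes at 14
  Job 4: processing = 20, completes at 34
Sum of completion times = 58
Average completion time = 58/4 = 14.5

14.5


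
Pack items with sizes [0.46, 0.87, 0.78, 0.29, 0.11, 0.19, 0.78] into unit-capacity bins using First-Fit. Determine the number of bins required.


Place items sequentially using First-Fit:
  Item 0.46 -> new Bin 1
  Item 0.87 -> new Bin 2
  Item 0.78 -> new Bin 3
  Item 0.29 -> Bin 1 (now 0.75)
  Item 0.11 -> Bin 1 (now 0.86)
  Item 0.19 -> Bin 3 (now 0.97)
  Item 0.78 -> new Bin 4
Total bins used = 4

4


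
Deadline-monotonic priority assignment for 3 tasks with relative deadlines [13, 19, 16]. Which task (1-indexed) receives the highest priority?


Sort tasks by relative deadline (ascending):
  Task 1: deadline = 13
  Task 3: deadline = 16
  Task 2: deadline = 19
Priority order (highest first): [1, 3, 2]
Highest priority task = 1

1


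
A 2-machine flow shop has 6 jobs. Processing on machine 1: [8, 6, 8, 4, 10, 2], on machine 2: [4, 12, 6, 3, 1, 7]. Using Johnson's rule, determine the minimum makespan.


Apply Johnson's rule:
  Group 1 (a <= b): [(6, 2, 7), (2, 6, 12)]
  Group 2 (a > b): [(3, 8, 6), (1, 8, 4), (4, 4, 3), (5, 10, 1)]
Optimal job order: [6, 2, 3, 1, 4, 5]
Schedule:
  Job 6: M1 done at 2, M2 done at 9
  Job 2: M1 done at 8, M2 done at 21
  Job 3: M1 done at 16, M2 done at 27
  Job 1: M1 done at 24, M2 done at 31
  Job 4: M1 done at 28, M2 done at 34
  Job 5: M1 done at 38, M2 done at 39
Makespan = 39

39


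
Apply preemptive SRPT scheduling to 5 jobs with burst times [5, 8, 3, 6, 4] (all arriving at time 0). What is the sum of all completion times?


Since all jobs arrive at t=0, SRPT equals SPT ordering.
SPT order: [3, 4, 5, 6, 8]
Completion times:
  Job 1: p=3, C=3
  Job 2: p=4, C=7
  Job 3: p=5, C=12
  Job 4: p=6, C=18
  Job 5: p=8, C=26
Total completion time = 3 + 7 + 12 + 18 + 26 = 66

66


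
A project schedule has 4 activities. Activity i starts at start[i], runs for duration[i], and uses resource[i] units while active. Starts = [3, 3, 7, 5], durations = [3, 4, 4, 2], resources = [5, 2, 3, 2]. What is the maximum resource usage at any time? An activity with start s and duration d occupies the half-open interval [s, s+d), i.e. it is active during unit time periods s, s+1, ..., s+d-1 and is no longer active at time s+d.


Each activity i is active on [start_i, start_i + duration_i).
Compute total resource usage per time slot:
  t=0: active resources = [], total = 0
  t=1: active resources = [], total = 0
  t=2: active resources = [], total = 0
  t=3: active resources = [5, 2], total = 7
  t=4: active resources = [5, 2], total = 7
  t=5: active resources = [5, 2, 2], total = 9
  t=6: active resources = [2, 2], total = 4
  t=7: active resources = [3], total = 3
  t=8: active resources = [3], total = 3
  t=9: active resources = [3], total = 3
  t=10: active resources = [3], total = 3
Peak resource demand = 9

9


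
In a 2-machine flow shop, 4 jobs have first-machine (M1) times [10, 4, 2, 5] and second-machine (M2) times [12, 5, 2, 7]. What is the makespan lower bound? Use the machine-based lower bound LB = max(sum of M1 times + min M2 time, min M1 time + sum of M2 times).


LB1 = sum(M1 times) + min(M2 times) = 21 + 2 = 23
LB2 = min(M1 times) + sum(M2 times) = 2 + 26 = 28
Lower bound = max(LB1, LB2) = max(23, 28) = 28

28


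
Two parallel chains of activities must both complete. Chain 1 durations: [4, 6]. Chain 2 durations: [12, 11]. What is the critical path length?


Path A total = 4 + 6 = 10
Path B total = 12 + 11 = 23
Critical path = longest path = max(10, 23) = 23

23


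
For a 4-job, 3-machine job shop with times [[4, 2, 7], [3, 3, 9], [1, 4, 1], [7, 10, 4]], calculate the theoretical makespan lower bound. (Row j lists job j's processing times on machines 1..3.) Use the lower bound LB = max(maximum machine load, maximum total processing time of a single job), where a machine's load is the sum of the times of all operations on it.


Machine loads:
  Machine 1: 4 + 3 + 1 + 7 = 15
  Machine 2: 2 + 3 + 4 + 10 = 19
  Machine 3: 7 + 9 + 1 + 4 = 21
Max machine load = 21
Job totals:
  Job 1: 13
  Job 2: 15
  Job 3: 6
  Job 4: 21
Max job total = 21
Lower bound = max(21, 21) = 21

21


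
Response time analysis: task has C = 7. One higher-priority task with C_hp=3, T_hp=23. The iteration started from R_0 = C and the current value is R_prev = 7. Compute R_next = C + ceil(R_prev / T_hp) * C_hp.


R_next = C + ceil(R_prev / T_hp) * C_hp
ceil(7 / 23) = ceil(0.3043) = 1
Interference = 1 * 3 = 3
R_next = 7 + 3 = 10

10


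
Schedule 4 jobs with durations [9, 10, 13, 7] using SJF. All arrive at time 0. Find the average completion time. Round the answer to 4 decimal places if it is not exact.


SJF order (ascending): [7, 9, 10, 13]
Completion times:
  Job 1: burst=7, C=7
  Job 2: burst=9, C=16
  Job 3: burst=10, C=26
  Job 4: burst=13, C=39
Average completion = 88/4 = 22.0

22.0


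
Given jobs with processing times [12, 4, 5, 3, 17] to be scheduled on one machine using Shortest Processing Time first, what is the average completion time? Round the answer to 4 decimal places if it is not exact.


Sort jobs by processing time (SPT order): [3, 4, 5, 12, 17]
Compute completion times sequentially:
  Job 1: processing = 3, completes at 3
  Job 2: processing = 4, completes at 7
  Job 3: processing = 5, completes at 12
  Job 4: processing = 12, completes at 24
  Job 5: processing = 17, completes at 41
Sum of completion times = 87
Average completion time = 87/5 = 17.4

17.4


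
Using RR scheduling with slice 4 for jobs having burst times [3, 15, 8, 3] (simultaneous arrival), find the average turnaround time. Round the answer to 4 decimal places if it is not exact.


Time quantum = 4
Execution trace:
  J1 runs 3 units, time = 3
  J2 runs 4 units, time = 7
  J3 runs 4 units, time = 11
  J4 runs 3 units, time = 14
  J2 runs 4 units, time = 18
  J3 runs 4 units, time = 22
  J2 runs 4 units, time = 26
  J2 runs 3 units, time = 29
Finish times: [3, 29, 22, 14]
Average turnaround = 68/4 = 17.0

17.0


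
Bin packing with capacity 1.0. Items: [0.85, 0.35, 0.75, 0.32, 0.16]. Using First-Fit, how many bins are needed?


Place items sequentially using First-Fit:
  Item 0.85 -> new Bin 1
  Item 0.35 -> new Bin 2
  Item 0.75 -> new Bin 3
  Item 0.32 -> Bin 2 (now 0.67)
  Item 0.16 -> Bin 2 (now 0.83)
Total bins used = 3

3


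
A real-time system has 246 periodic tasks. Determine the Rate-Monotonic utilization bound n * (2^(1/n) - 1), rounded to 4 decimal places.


Compute 2^(1/246) = 1.0028216448
Subtract 1: 1.0028216448 - 1 = 0.0028216448
Multiply by n: 246 * 0.0028216448 = 0.6941246208
Round to 4 dp: 0.6941

0.6941


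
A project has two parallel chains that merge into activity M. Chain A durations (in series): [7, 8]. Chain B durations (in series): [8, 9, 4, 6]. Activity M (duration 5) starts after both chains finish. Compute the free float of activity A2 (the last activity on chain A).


ES(A2) = sum of predecessors on chain A = 7
EF(A2) = ES + duration = 7 + 8 = 15
Successor of A2 is M. ES(M) = max(sum(A), sum(B)) = max(15, 27) = 27
Free float = ES(successor) - EF(current) = 27 - 15 = 12

12


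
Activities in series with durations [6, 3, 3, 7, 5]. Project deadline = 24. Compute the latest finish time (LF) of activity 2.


LF(activity 2) = deadline - sum of successor durations
Successors: activities 3 through 5 with durations [3, 7, 5]
Sum of successor durations = 15
LF = 24 - 15 = 9

9


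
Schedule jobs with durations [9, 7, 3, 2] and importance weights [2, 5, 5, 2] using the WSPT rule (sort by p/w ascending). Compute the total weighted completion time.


Compute p/w ratios and sort ascending (WSPT): [(3, 5), (2, 2), (7, 5), (9, 2)]
Compute weighted completion times:
  Job (p=3,w=5): C=3, w*C=5*3=15
  Job (p=2,w=2): C=5, w*C=2*5=10
  Job (p=7,w=5): C=12, w*C=5*12=60
  Job (p=9,w=2): C=21, w*C=2*21=42
Total weighted completion time = 127

127


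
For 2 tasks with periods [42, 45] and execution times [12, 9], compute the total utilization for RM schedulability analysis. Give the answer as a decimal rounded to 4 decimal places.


Compute individual utilizations (exact fractions):
  Task 1: C/T = 12/42 = 2/7 (approx. 0.2857)
  Task 2: C/T = 9/45 = 1/5 (approx. 0.2)
Total utilization U = 2/7 + 1/5 = 17/35
Rounded to 4 decimal places: U = 0.4857
RM (Liu & Layland) bound for 2 tasks = 0.828427; compare with U = 17/35 (approx. 0.485714)
U <= bound, so schedulable by RM sufficient condition.

0.4857


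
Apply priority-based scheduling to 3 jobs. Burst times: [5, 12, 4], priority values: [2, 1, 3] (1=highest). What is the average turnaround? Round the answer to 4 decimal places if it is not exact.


Sort by priority (ascending = highest first):
Order: [(1, 12), (2, 5), (3, 4)]
Completion times:
  Priority 1, burst=12, C=12
  Priority 2, burst=5, C=17
  Priority 3, burst=4, C=21
Average turnaround = 50/3 = 16.6667

16.6667


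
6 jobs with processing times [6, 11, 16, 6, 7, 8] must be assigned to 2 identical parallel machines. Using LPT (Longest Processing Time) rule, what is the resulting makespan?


Sort jobs in decreasing order (LPT): [16, 11, 8, 7, 6, 6]
Assign each job to the least loaded machine:
  Machine 1: jobs [16, 7, 6], load = 29
  Machine 2: jobs [11, 8, 6], load = 25
Makespan = max load = 29

29


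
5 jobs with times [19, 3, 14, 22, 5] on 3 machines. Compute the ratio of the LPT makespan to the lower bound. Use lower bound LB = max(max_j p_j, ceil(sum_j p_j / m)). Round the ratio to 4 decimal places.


LPT order: [22, 19, 14, 5, 3]
Machine loads after assignment: [22, 22, 19]
LPT makespan = 22
Lower bound = max(max_job, ceil(total/3)) = max(22, 21) = 22
Ratio = 22 / 22 = 1.0

1.0


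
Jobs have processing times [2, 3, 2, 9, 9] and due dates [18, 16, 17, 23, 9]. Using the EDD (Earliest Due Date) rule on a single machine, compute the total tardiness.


Sort by due date (EDD order): [(9, 9), (3, 16), (2, 17), (2, 18), (9, 23)]
Compute completion times and tardiness:
  Job 1: p=9, d=9, C=9, tardiness=max(0,9-9)=0
  Job 2: p=3, d=16, C=12, tardiness=max(0,12-16)=0
  Job 3: p=2, d=17, C=14, tardiness=max(0,14-17)=0
  Job 4: p=2, d=18, C=16, tardiness=max(0,16-18)=0
  Job 5: p=9, d=23, C=25, tardiness=max(0,25-23)=2
Total tardiness = 2

2


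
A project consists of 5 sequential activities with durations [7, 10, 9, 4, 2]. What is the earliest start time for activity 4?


Activity 4 starts after activities 1 through 3 complete.
Predecessor durations: [7, 10, 9]
ES = 7 + 10 + 9 = 26

26


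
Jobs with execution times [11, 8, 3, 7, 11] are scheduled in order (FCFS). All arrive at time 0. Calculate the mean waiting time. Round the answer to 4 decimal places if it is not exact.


FCFS order (as given): [11, 8, 3, 7, 11]
Waiting times:
  Job 1: wait = 0
  Job 2: wait = 11
  Job 3: wait = 19
  Job 4: wait = 22
  Job 5: wait = 29
Sum of waiting times = 81
Average waiting time = 81/5 = 16.2

16.2


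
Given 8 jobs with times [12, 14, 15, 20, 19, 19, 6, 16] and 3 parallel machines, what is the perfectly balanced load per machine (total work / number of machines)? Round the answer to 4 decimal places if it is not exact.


Total processing time = 12 + 14 + 15 + 20 + 19 + 19 + 6 + 16 = 121
Number of machines = 3
Ideal balanced load = 121 / 3 = 40.3333

40.3333


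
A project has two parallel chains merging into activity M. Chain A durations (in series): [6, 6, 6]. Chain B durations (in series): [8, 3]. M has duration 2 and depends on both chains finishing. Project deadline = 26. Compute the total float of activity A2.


Forward pass: ES(A2) = sum of predecessors on chain A = 6
EF = ES + duration = 6 + 6 = 12
Backward pass: LF(M) = deadline = 26; LS(M) = 26 - 2 = 24
LF(A2) = LS(M) - sum(successors on chain A) = 24 - 6 = 18
LS = LF - duration = 18 - 6 = 12
Total float = LS - ES = 12 - 6 = 6

6


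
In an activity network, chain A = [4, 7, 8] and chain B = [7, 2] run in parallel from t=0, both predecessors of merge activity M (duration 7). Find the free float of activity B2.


ES(B2) = sum of predecessors on chain B = 7
EF(B2) = ES + duration = 7 + 2 = 9
Successor of B2 is M. ES(M) = max(sum(A), sum(B)) = max(19, 9) = 19
Free float = ES(successor) - EF(current) = 19 - 9 = 10

10


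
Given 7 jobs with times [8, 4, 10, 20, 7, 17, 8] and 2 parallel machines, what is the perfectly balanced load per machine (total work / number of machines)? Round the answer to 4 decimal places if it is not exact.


Total processing time = 8 + 4 + 10 + 20 + 7 + 17 + 8 = 74
Number of machines = 2
Ideal balanced load = 74 / 2 = 37.0

37.0


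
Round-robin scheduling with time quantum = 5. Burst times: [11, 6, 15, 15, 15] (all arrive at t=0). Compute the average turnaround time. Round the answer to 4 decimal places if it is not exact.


Time quantum = 5
Execution trace:
  J1 runs 5 units, time = 5
  J2 runs 5 units, time = 10
  J3 runs 5 units, time = 15
  J4 runs 5 units, time = 20
  J5 runs 5 units, time = 25
  J1 runs 5 units, time = 30
  J2 runs 1 units, time = 31
  J3 runs 5 units, time = 36
  J4 runs 5 units, time = 41
  J5 runs 5 units, time = 46
  J1 runs 1 units, time = 47
  J3 runs 5 units, time = 52
  J4 runs 5 units, time = 57
  J5 runs 5 units, time = 62
Finish times: [47, 31, 52, 57, 62]
Average turnaround = 249/5 = 49.8

49.8


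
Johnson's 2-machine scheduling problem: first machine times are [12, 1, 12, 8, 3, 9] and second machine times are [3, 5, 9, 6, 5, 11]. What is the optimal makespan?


Apply Johnson's rule:
  Group 1 (a <= b): [(2, 1, 5), (5, 3, 5), (6, 9, 11)]
  Group 2 (a > b): [(3, 12, 9), (4, 8, 6), (1, 12, 3)]
Optimal job order: [2, 5, 6, 3, 4, 1]
Schedule:
  Job 2: M1 done at 1, M2 done at 6
  Job 5: M1 done at 4, M2 done at 11
  Job 6: M1 done at 13, M2 done at 24
  Job 3: M1 done at 25, M2 done at 34
  Job 4: M1 done at 33, M2 done at 40
  Job 1: M1 done at 45, M2 done at 48
Makespan = 48

48


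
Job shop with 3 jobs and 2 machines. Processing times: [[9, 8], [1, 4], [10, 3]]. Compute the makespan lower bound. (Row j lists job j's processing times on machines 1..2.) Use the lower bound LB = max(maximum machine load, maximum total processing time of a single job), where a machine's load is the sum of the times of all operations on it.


Machine loads:
  Machine 1: 9 + 1 + 10 = 20
  Machine 2: 8 + 4 + 3 = 15
Max machine load = 20
Job totals:
  Job 1: 17
  Job 2: 5
  Job 3: 13
Max job total = 17
Lower bound = max(20, 17) = 20

20


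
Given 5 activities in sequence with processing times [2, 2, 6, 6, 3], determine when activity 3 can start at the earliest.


Activity 3 starts after activities 1 through 2 complete.
Predecessor durations: [2, 2]
ES = 2 + 2 = 4

4


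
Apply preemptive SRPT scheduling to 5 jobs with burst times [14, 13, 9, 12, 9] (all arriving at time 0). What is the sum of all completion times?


Since all jobs arrive at t=0, SRPT equals SPT ordering.
SPT order: [9, 9, 12, 13, 14]
Completion times:
  Job 1: p=9, C=9
  Job 2: p=9, C=18
  Job 3: p=12, C=30
  Job 4: p=13, C=43
  Job 5: p=14, C=57
Total completion time = 9 + 18 + 30 + 43 + 57 = 157

157


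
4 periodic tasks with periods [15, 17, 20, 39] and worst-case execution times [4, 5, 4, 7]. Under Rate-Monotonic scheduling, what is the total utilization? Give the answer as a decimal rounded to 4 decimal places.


Compute individual utilizations (exact fractions):
  Task 1: C/T = 4/15 (approx. 0.2667)
  Task 2: C/T = 5/17 (approx. 0.2941)
  Task 3: C/T = 4/20 = 1/5 (approx. 0.2)
  Task 4: C/T = 7/39 (approx. 0.1795)
Total utilization U = 4/15 + 5/17 + 1/5 + 7/39 = 1039/1105
Rounded to 4 decimal places: U = 0.9403
RM (Liu & Layland) bound for 4 tasks = 0.756828; compare with U = 1039/1105 (approx. 0.940271)
bound < U <= 1, so the RM sufficient condition is not met (inconclusive; an exact test such as response-time analysis is needed).

0.9403


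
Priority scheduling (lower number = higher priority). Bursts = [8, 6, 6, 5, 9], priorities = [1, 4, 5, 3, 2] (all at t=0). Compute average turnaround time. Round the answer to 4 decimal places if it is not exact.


Sort by priority (ascending = highest first):
Order: [(1, 8), (2, 9), (3, 5), (4, 6), (5, 6)]
Completion times:
  Priority 1, burst=8, C=8
  Priority 2, burst=9, C=17
  Priority 3, burst=5, C=22
  Priority 4, burst=6, C=28
  Priority 5, burst=6, C=34
Average turnaround = 109/5 = 21.8

21.8


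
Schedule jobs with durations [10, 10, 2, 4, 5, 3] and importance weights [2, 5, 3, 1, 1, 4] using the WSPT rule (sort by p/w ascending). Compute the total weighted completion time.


Compute p/w ratios and sort ascending (WSPT): [(2, 3), (3, 4), (10, 5), (4, 1), (10, 2), (5, 1)]
Compute weighted completion times:
  Job (p=2,w=3): C=2, w*C=3*2=6
  Job (p=3,w=4): C=5, w*C=4*5=20
  Job (p=10,w=5): C=15, w*C=5*15=75
  Job (p=4,w=1): C=19, w*C=1*19=19
  Job (p=10,w=2): C=29, w*C=2*29=58
  Job (p=5,w=1): C=34, w*C=1*34=34
Total weighted completion time = 212

212


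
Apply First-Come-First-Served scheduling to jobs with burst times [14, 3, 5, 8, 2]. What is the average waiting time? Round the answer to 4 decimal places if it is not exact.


FCFS order (as given): [14, 3, 5, 8, 2]
Waiting times:
  Job 1: wait = 0
  Job 2: wait = 14
  Job 3: wait = 17
  Job 4: wait = 22
  Job 5: wait = 30
Sum of waiting times = 83
Average waiting time = 83/5 = 16.6

16.6


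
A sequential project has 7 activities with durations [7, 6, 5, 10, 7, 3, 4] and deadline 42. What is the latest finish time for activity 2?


LF(activity 2) = deadline - sum of successor durations
Successors: activities 3 through 7 with durations [5, 10, 7, 3, 4]
Sum of successor durations = 29
LF = 42 - 29 = 13

13
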